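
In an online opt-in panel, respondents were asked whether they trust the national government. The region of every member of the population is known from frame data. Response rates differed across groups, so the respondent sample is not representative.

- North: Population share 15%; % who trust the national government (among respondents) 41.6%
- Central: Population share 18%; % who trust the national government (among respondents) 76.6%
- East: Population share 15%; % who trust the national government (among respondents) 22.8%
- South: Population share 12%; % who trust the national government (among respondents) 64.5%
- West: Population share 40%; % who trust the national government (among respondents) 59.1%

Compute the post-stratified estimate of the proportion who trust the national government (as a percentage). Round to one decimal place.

54.8%

Reweight to the known region distribution:
  North: 0.15 × 41.6 = 6.24
  Central: 0.18 × 76.6 = 13.788
  East: 0.15 × 22.8 = 3.42
  South: 0.12 × 64.5 = 7.74
  West: 0.4 × 59.1 = 23.64
Post-stratified estimate = 54.828 → 54.8%.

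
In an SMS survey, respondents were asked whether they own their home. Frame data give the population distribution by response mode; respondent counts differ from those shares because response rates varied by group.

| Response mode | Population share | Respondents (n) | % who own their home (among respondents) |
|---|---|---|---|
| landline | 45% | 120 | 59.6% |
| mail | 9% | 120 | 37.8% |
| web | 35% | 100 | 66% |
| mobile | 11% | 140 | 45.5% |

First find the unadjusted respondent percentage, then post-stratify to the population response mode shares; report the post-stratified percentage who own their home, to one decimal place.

58.3%

Unadjusted (pooled respondent) estimate weights by respondent counts:
  (120/480)×59.6 + (120/480)×37.8 + (100/480)×66 + (140/480)×45.5 = 51.3708%
Post-stratified estimate weights by population shares:
  0.45×59.6 + 0.09×37.8 + 0.35×66 + 0.11×45.5 = 58.327%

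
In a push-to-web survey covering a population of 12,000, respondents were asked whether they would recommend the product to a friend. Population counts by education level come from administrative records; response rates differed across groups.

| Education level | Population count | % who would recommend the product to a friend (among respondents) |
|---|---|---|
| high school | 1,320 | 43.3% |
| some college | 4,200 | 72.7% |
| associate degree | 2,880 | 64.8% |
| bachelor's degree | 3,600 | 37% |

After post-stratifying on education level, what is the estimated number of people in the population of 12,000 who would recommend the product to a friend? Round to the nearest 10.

6,820

Apply each group's respondent rate to its population count:
  high school: 1,320 × 43.3% = 571.56
  some college: 4,200 × 72.7% = 3053.4
  associate degree: 2,880 × 64.8% = 1866.24
  bachelor's degree: 3,600 × 37% = 1332
Estimated total = 6823.2 → 6,820.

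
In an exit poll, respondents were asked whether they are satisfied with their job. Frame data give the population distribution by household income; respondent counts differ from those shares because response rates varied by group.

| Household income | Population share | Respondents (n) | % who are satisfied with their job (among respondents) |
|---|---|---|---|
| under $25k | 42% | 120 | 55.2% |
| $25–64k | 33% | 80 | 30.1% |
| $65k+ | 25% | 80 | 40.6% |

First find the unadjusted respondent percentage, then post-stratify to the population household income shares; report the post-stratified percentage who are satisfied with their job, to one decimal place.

43.3%

Naive respondent-only estimate (weights = respondent counts):
  (120/280)×55.2 + (80/280)×30.1 + (80/280)×40.6 = 43.8571%
Post-stratified estimate weights by population shares:
  0.42×55.2 + 0.33×30.1 + 0.25×40.6 = 43.267%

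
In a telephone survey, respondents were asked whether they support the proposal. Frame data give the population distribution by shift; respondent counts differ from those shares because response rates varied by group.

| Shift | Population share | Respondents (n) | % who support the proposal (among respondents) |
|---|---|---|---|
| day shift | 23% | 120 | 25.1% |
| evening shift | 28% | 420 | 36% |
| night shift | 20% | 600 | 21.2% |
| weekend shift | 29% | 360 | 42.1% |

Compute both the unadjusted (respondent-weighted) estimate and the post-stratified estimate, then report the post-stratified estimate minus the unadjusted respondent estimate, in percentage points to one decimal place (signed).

+1.6 percentage points

Unadjusted (pooled respondent) estimate weights by respondent counts:
  (120/1500)×25.1 + (420/1500)×36 + (600/1500)×21.2 + (360/1500)×42.1 = 30.672%
Post-stratifying to population shares instead:
  0.23×25.1 + 0.28×36 + 0.2×21.2 + 0.29×42.1 = 32.302%
Difference = 32.302 − 30.672 = 1.63 pp.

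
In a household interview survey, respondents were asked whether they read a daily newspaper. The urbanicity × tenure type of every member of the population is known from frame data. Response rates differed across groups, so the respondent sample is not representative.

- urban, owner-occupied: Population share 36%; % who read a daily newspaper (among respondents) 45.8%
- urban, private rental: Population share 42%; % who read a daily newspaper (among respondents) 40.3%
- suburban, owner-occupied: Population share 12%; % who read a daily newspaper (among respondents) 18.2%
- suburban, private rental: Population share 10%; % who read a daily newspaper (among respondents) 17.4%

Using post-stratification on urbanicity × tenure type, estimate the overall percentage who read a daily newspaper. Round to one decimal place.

Post-stratification weights by population share, not respondent share:
  urban, owner-occupied: 0.36 × 45.8 = 16.488
  urban, private rental: 0.42 × 40.3 = 16.926
  suburban, owner-occupied: 0.12 × 18.2 = 2.184
  suburban, private rental: 0.1 × 17.4 = 1.74
Post-stratified estimate = 37.338 → 37.3%.

37.3%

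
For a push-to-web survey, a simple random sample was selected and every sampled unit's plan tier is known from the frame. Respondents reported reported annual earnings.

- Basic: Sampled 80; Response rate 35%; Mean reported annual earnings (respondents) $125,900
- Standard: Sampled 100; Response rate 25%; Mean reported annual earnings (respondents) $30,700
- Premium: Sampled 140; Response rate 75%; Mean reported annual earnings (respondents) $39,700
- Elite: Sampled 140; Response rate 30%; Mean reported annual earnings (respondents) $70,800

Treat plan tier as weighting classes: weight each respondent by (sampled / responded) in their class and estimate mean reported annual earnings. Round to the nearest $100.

$62,200

Weighting each respondent by the inverse class response rate inflates each class back to its sampled size, so the class weight is n_sampled:
  Basic: 80 × 125,900 = 10,072,000
  Standard: 100 × 30,700 = 3,070,000
  Premium: 140 × 39,700 = 5,558,000
  Elite: 140 × 70,800 = 9,912,000
Adjusted estimate = 28,612,000 / 460 = 62,200 → $62,200.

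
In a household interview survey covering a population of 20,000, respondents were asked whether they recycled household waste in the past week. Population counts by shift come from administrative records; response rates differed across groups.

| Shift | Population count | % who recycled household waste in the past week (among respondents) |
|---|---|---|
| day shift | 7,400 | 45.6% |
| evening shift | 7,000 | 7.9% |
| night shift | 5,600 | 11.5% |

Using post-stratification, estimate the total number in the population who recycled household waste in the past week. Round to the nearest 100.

Each cell contributes its population count × the respondent rate:
  day shift: 7,400 × 45.6% = 3374.4
  evening shift: 7,000 × 7.9% = 553
  night shift: 5,600 × 11.5% = 644
Estimated total = 4571.4 → 4,600.

4,600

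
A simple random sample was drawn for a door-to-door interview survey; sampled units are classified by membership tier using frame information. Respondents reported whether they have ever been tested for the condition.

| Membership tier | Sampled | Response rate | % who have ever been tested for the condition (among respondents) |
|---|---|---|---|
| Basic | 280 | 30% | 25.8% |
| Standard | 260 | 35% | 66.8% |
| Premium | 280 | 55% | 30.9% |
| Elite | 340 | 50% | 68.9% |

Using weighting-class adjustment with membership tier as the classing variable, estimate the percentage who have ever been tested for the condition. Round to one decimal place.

48.9%

Weighting each respondent by the inverse class response rate inflates each class back to its sampled size, so the class weight is n_sampled:
  Basic: 280 × 25.8 = 7224
  Standard: 260 × 66.8 = 17,368
  Premium: 280 × 30.9 = 8652
  Elite: 340 × 68.9 = 23426
Adjusted estimate = 56,670 / 1,160 = 48.8534 → 48.9%.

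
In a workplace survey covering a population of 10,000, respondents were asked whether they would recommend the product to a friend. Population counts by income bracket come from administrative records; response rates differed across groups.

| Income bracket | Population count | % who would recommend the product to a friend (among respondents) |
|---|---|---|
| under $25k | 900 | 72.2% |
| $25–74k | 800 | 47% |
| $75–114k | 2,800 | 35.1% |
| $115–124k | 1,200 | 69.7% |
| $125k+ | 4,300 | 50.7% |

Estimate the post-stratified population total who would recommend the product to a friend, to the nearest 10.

5,030

Estimated count per cell = population count × respondent percentage:
  under $25k: 900 × 72.2% = 649.8
  $25–74k: 800 × 47% = 376
  $75–114k: 2,800 × 35.1% = 982.8
  $115–124k: 1,200 × 69.7% = 836.4
  $125k+: 4,300 × 50.7% = 2180.1
Estimated total = 5025.1 → 5,030.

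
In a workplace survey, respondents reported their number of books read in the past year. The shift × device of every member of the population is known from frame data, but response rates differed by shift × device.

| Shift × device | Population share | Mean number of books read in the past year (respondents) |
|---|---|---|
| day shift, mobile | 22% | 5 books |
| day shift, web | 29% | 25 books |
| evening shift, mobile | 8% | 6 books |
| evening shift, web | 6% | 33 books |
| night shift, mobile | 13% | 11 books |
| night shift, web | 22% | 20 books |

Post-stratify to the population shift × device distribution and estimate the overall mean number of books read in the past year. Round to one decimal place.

16.6

Reweight to the known shift × device distribution:
  day shift, mobile: 0.22 × 5 = 1.1
  day shift, web: 0.29 × 25 = 7.25
  evening shift, mobile: 0.08 × 6 = 0.48
  evening shift, web: 0.06 × 33 = 1.98
  night shift, mobile: 0.13 × 11 = 1.43
  night shift, web: 0.22 × 20 = 4.4
Post-stratified estimate = 16.64 → 16.6.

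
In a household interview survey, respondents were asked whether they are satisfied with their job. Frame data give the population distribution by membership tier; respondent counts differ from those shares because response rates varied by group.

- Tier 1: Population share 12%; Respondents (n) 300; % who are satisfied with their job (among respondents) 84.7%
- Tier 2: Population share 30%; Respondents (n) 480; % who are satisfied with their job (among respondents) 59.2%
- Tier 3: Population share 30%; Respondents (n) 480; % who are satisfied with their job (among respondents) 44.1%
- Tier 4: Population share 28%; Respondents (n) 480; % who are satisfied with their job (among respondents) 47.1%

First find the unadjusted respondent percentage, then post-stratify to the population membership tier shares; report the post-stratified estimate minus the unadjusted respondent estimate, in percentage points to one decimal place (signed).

Unadjusted (pooled respondent) estimate weights by respondent counts:
  (300/1740)×84.7 + (480/1740)×59.2 + (480/1740)×44.1 + (480/1740)×47.1 = 56.0931%
Post-stratified estimate weights by population shares:
  0.12×84.7 + 0.3×59.2 + 0.3×44.1 + 0.28×47.1 = 54.342%
Difference = 54.342 − 56.0931 = -1.7511 pp.

-1.8 percentage points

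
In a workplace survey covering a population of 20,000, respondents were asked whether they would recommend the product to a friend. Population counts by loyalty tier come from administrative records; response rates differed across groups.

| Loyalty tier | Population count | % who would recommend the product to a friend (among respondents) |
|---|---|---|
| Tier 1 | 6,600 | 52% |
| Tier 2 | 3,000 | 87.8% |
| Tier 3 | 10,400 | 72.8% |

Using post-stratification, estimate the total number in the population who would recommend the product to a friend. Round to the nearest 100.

Apply each group's respondent rate to its population count:
  Tier 1: 6,600 × 52% = 3432
  Tier 2: 3,000 × 87.8% = 2634
  Tier 3: 10,400 × 72.8% = 7571.2
Estimated total = 13637.2 → 13,600.

13,600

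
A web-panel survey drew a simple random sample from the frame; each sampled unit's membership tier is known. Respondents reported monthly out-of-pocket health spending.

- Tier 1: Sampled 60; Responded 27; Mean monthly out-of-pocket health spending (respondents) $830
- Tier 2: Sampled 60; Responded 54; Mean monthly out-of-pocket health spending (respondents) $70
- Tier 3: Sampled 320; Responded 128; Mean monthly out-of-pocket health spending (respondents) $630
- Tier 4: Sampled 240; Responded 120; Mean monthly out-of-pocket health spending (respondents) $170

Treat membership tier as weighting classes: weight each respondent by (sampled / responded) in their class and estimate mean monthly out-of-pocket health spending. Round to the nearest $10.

$440

Class response rates: Tier 1 27/60 = 45%, Tier 2 54/60 = 90%, Tier 3 128/320 = 40%, Tier 4 120/240 = 50%.
Weighting each respondent by the inverse class response rate inflates each class back to its sampled size, so the class weight is n_sampled:
  Tier 1: 60 × 830 = 49,800
  Tier 2: 60 × 70 = 4200
  Tier 3: 320 × 630 = 201,600
  Tier 4: 240 × 170 = 40,800
Adjusted estimate = 296,400 / 680 = 435.882 → $440.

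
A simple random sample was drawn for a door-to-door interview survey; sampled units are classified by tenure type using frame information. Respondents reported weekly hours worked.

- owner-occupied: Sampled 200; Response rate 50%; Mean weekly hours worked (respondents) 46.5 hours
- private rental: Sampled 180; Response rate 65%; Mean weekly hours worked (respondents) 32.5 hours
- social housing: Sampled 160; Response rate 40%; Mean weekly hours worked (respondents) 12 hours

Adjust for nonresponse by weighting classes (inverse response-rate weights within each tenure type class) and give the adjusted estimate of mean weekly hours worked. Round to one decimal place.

31.6

Each respondent's weight = sampled/responded in their class; summing within a class gives n_sampled, so:
  owner-occupied: 200 × 46.5 = 9300
  private rental: 180 × 32.5 = 5850
  social housing: 160 × 12 = 1920
Adjusted estimate = 17,070 / 540 = 31.6111 → 31.6.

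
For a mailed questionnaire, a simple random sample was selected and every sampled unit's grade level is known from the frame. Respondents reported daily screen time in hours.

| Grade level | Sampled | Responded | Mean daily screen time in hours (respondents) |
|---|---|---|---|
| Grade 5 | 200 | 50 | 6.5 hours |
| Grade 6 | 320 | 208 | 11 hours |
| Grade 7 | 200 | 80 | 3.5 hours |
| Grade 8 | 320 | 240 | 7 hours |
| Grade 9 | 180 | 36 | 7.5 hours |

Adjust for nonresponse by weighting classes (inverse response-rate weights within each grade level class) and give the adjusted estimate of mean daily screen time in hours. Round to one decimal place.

Class response rates: Grade 5 50/200 = 25%, Grade 6 208/320 = 65%, Grade 7 80/200 = 40%, Grade 8 240/320 = 75%, Grade 9 36/180 = 20%.
Weighting each respondent by the inverse class response rate inflates each class back to its sampled size, so the class weight is n_sampled:
  Grade 5: 200 × 6.5 = 1300
  Grade 6: 320 × 11 = 3520
  Grade 7: 200 × 3.5 = 700
  Grade 8: 320 × 7 = 2240
  Grade 9: 180 × 7.5 = 1350
Adjusted estimate = 9110 / 1,220 = 7.46721 → 7.5.

7.5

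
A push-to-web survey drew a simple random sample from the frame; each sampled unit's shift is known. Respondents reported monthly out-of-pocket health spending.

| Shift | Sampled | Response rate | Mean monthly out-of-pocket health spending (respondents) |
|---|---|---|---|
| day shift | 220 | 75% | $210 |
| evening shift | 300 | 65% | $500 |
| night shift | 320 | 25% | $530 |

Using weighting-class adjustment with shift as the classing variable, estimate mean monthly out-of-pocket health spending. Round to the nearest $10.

Inverse-response-rate weighting restores each class to its sampled count, so class totals weight by n_sampled:
  day shift: 220 × 210 = 46,200
  evening shift: 300 × 500 = 150,000
  night shift: 320 × 530 = 169,600
Adjusted estimate = 365,800 / 840 = 435.476 → $440.

$440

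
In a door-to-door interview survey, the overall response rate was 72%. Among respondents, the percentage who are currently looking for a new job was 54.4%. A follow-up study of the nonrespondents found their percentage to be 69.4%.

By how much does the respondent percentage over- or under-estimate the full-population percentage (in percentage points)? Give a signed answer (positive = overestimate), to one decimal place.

-4.2 percentage points

Nonresponse fraction = 1 − 0.72 = 0.28.
Bias = (nonresponse fraction) × (respondent percentage − nonrespondent percentage)
     = 0.28 × (54.4 − 69.4) = 0.28 × -15 = -4.2.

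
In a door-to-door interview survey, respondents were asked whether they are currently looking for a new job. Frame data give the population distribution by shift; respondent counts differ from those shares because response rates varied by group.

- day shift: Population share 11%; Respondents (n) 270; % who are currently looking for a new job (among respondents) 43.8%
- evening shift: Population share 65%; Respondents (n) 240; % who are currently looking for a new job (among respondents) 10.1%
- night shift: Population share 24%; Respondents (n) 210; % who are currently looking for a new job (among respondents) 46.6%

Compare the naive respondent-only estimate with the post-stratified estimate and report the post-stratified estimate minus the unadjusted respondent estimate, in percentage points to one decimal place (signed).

Naive respondent-only estimate (weights = respondent counts):
  (270/720)×43.8 + (240/720)×10.1 + (210/720)×46.6 = 33.3833%
Post-stratifying to population shares instead:
  0.11×43.8 + 0.65×10.1 + 0.24×46.6 = 22.567%
Difference = 22.567 − 33.3833 = -10.8163 pp.

-10.8 percentage points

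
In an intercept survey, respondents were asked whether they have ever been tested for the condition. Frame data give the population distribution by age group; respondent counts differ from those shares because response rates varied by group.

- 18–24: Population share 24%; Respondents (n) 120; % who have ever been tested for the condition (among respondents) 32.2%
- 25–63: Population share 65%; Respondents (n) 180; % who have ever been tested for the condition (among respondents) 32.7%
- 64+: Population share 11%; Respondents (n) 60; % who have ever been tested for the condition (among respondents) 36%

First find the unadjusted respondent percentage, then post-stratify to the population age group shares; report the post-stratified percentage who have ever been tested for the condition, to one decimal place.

Naive respondent-only estimate (weights = respondent counts):
  (120/360)×32.2 + (180/360)×32.7 + (60/360)×36 = 33.0833%
Reweighting by population age group shares:
  0.24×32.2 + 0.65×32.7 + 0.11×36 = 32.943%

32.9%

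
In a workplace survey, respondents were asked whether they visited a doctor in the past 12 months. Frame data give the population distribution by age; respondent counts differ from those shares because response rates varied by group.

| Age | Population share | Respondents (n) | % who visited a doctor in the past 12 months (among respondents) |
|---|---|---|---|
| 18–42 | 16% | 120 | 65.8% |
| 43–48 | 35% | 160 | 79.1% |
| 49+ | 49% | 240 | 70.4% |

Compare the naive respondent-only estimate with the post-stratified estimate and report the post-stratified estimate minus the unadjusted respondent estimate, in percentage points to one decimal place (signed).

Unadjusted (pooled respondent) estimate weights by respondent counts:
  (120/520)×65.8 + (160/520)×79.1 + (240/520)×70.4 = 72.0154%
Post-stratifying to population shares instead:
  0.16×65.8 + 0.35×79.1 + 0.49×70.4 = 72.709%
Difference = 72.709 − 72.0154 = 0.6936 pp.

+0.7 percentage points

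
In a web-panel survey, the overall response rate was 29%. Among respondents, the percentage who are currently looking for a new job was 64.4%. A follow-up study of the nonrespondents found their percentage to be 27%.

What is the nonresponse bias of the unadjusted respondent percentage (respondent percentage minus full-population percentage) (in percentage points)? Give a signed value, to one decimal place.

Nonresponse fraction = 1 − 0.29 = 0.71.
Bias = (nonresponse fraction) × (respondent percentage − nonrespondent percentage)
     = 0.71 × (64.4 − 27) = 0.71 × 37.4 = 26.554.

+26.6 percentage points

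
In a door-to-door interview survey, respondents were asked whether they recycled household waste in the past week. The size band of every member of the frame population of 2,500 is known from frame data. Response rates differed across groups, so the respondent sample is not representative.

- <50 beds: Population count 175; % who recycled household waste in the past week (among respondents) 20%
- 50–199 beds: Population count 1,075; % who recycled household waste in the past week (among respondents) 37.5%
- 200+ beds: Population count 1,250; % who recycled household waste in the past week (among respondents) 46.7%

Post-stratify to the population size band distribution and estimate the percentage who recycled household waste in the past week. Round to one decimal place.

40.9%

Weight each group's respondent value by its population share:
  <50 beds: (175/2,500) × 20 = 1.4
  50–199 beds: (1,075/2,500) × 37.5 = 16.125
  200+ beds: (1,250/2,500) × 46.7 = 23.35
Post-stratified estimate = 40.875 → 40.9%.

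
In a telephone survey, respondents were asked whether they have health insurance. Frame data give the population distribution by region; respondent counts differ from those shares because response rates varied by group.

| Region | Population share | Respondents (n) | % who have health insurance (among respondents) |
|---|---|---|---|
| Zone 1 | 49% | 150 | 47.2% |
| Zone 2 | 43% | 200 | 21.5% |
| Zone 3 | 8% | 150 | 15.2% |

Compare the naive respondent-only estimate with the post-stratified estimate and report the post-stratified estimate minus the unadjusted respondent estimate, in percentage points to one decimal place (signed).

+6.3 percentage points

Without adjustment, the pooled respondent share is:
  (150/500)×47.2 + (200/500)×21.5 + (150/500)×15.2 = 27.32%
Post-stratified estimate weights by population shares:
  0.49×47.2 + 0.43×21.5 + 0.08×15.2 = 33.589%
Difference = 33.589 − 27.32 = 6.269 pp.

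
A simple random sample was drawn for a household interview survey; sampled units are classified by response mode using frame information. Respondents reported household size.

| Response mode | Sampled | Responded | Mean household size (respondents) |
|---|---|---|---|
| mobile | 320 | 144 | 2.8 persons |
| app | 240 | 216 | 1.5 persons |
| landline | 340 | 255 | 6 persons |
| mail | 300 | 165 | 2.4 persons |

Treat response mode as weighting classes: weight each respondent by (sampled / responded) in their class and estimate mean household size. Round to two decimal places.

Class response rates: mobile 144/320 = 45%, app 216/240 = 90%, landline 255/340 = 75%, mail 165/300 = 55%.
Each respondent's weight = sampled/responded in their class; summing within a class gives n_sampled, so:
  mobile: 320 × 2.8 = 896
  app: 240 × 1.5 = 360
  landline: 340 × 6 = 2040
  mail: 300 × 2.4 = 720
Adjusted estimate = 4016 / 1,200 = 3.34667 → 3.35.

3.35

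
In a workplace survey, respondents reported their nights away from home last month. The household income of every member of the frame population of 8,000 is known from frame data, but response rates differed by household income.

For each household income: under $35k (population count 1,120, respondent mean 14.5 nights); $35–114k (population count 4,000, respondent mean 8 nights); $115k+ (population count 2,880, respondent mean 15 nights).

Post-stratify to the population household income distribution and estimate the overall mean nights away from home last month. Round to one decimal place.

11.4

Weight each group's respondent value by its population share:
  under $35k: (1,120/8,000) × 14.5 = 2.03
  $35–114k: (4,000/8,000) × 8 = 4
  $115k+: (2,880/8,000) × 15 = 5.4
Post-stratified estimate = 11.43 → 11.4.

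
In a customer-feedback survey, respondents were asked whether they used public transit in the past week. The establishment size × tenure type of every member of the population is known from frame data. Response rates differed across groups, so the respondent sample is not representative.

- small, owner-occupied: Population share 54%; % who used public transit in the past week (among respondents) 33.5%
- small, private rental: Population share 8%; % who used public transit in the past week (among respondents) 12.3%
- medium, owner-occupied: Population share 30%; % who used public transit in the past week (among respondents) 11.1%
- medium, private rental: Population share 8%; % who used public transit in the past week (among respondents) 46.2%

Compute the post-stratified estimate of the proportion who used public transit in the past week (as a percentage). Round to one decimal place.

Each cell contributes population-share × respondent value:
  small, owner-occupied: 0.54 × 33.5 = 18.09
  small, private rental: 0.08 × 12.3 = 0.984
  medium, owner-occupied: 0.3 × 11.1 = 3.33
  medium, private rental: 0.08 × 46.2 = 3.696
Post-stratified estimate = 26.1 → 26.1%.

26.1%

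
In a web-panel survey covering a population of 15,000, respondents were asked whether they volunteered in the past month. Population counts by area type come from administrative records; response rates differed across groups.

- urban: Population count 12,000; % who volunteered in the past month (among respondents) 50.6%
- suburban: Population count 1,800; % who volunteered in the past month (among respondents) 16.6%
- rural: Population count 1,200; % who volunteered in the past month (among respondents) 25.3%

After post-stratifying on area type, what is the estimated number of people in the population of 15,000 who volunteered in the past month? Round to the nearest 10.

Apply each group's respondent rate to its population count:
  urban: 12,000 × 50.6% = 6072
  suburban: 1,800 × 16.6% = 298.8
  rural: 1,200 × 25.3% = 303.6
Estimated total = 6674.4 → 6,670.

6,670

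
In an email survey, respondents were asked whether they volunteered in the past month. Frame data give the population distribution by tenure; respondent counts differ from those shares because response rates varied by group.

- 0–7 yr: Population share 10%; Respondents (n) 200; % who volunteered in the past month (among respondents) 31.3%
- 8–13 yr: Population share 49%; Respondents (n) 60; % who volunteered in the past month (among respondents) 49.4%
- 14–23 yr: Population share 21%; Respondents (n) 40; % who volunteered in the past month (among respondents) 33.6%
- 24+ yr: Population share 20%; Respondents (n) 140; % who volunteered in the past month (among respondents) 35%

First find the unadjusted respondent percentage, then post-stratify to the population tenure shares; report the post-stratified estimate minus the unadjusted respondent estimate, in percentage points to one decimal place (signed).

+6.2 percentage points

Naive respondent-only estimate (weights = respondent counts):
  (200/440)×31.3 + (60/440)×49.4 + (40/440)×33.6 + (140/440)×35 = 35.1545%
Post-stratifying to population shares instead:
  0.1×31.3 + 0.49×49.4 + 0.21×33.6 + 0.2×35 = 41.392%
Difference = 41.392 − 35.1545 = 6.2375 pp.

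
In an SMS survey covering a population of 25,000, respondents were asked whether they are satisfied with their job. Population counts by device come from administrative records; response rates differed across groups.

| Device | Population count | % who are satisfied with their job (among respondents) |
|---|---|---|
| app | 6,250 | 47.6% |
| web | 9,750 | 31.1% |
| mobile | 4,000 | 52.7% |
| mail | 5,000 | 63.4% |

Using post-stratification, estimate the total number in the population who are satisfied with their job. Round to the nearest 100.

11,300

Estimated count per cell = population count × respondent percentage:
  app: 6,250 × 47.6% = 2975
  web: 9,750 × 31.1% = 3032.25
  mobile: 4,000 × 52.7% = 2108
  mail: 5,000 × 63.4% = 3170
Estimated total = 11285.2 → 11,300.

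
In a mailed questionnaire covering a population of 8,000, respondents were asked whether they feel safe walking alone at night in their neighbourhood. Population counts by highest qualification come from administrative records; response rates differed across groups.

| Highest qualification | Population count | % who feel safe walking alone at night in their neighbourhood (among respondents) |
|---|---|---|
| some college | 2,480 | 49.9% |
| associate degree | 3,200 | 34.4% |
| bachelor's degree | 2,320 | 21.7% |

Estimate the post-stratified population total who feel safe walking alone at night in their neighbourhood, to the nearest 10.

2,840

Each cell contributes its population count × the respondent rate:
  some college: 2,480 × 49.9% = 1237.52
  associate degree: 3,200 × 34.4% = 1100.8
  bachelor's degree: 2,320 × 21.7% = 503.44
Estimated total = 2841.76 → 2,840.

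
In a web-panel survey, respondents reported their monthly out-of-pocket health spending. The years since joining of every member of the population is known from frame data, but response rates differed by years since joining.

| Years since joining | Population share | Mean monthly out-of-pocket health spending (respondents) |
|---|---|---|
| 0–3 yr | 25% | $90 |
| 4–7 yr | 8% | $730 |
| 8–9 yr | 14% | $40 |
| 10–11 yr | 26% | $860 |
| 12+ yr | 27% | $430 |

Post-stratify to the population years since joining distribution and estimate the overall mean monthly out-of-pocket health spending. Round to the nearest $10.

$430

Weight each group's respondent value by its population share:
  0–3 yr: 0.25 × 90 = 22.5
  4–7 yr: 0.08 × 730 = 58.4
  8–9 yr: 0.14 × 40 = 5.6
  10–11 yr: 0.26 × 860 = 223.6
  12+ yr: 0.27 × 430 = 116.1
Post-stratified estimate = 426.2 → $430.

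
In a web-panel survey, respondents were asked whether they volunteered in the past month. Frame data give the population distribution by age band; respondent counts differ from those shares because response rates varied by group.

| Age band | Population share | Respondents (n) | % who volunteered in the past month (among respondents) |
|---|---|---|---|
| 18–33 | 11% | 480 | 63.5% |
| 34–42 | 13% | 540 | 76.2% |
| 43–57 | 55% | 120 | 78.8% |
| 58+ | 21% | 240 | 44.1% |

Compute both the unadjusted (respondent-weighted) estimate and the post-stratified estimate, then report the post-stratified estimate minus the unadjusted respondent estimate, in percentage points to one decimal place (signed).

Unadjusted (pooled respondent) estimate weights by respondent counts:
  (480/1380)×63.5 + (540/1380)×76.2 + (120/1380)×78.8 + (240/1380)×44.1 = 66.4261%
Post-stratifying to population shares instead:
  0.11×63.5 + 0.13×76.2 + 0.55×78.8 + 0.21×44.1 = 69.492%
Difference = 69.492 − 66.4261 = 3.0659 pp.

+3.1 percentage points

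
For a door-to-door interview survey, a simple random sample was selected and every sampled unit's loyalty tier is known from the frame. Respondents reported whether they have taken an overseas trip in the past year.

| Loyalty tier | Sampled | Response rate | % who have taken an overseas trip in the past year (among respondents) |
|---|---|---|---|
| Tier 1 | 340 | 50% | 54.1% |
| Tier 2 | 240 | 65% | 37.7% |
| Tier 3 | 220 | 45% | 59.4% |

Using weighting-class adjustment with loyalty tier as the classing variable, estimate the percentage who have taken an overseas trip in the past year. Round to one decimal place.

Each respondent's weight = sampled/responded in their class; summing within a class gives n_sampled, so:
  Tier 1: 340 × 54.1 = 18,394
  Tier 2: 240 × 37.7 = 9048
  Tier 3: 220 × 59.4 = 13,068
Adjusted estimate = 40,510 / 800 = 50.6375 → 50.6%.

50.6%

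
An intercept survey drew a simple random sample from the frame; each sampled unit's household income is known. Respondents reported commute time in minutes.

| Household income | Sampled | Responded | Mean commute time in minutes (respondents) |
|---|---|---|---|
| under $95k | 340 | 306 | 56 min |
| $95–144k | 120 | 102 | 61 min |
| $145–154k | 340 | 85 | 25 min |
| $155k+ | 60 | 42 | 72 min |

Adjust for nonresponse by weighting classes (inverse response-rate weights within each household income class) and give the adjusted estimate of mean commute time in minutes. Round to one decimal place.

Class response rates: under $95k 306/340 = 90%, $95–144k 102/120 = 85%, $145–154k 85/340 = 25%, $155k+ 42/60 = 70%.
With weight = n_sampled/n_responded per class, the weighted class total is n_sampled:
  under $95k: 340 × 56 = 19,040
  $95–144k: 120 × 61 = 7320
  $145–154k: 340 × 25 = 8500
  $155k+: 60 × 72 = 4320
Adjusted estimate = 39,180 / 860 = 45.5581 → 45.6.

45.6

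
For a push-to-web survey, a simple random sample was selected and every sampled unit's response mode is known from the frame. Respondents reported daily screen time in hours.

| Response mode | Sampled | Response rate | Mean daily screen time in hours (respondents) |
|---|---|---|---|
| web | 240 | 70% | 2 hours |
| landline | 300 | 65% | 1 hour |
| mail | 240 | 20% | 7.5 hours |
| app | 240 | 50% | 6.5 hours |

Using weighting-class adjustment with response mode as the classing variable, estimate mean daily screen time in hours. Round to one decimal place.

With weight = n_sampled/n_responded per class, the weighted class total is n_sampled:
  web: 240 × 2 = 480
  landline: 300 × 1 = 300
  mail: 240 × 7.5 = 1800
  app: 240 × 6.5 = 1560
Adjusted estimate = 4140 / 1,020 = 4.05882 → 4.1.

4.1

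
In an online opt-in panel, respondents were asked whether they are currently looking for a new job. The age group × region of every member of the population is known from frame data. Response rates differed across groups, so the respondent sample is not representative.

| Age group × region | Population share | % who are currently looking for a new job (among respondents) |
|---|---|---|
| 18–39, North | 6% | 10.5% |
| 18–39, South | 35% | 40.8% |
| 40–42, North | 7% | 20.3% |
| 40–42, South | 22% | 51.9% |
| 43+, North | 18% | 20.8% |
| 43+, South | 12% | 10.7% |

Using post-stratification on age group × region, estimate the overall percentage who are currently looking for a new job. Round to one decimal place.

32.8%

Each cell contributes population-share × respondent value:
  18–39, North: 0.06 × 10.5 = 0.63
  18–39, South: 0.35 × 40.8 = 14.28
  40–42, North: 0.07 × 20.3 = 1.421
  40–42, South: 0.22 × 51.9 = 11.418
  43+, North: 0.18 × 20.8 = 3.744
  43+, South: 0.12 × 10.7 = 1.284
Post-stratified estimate = 32.777 → 32.8%.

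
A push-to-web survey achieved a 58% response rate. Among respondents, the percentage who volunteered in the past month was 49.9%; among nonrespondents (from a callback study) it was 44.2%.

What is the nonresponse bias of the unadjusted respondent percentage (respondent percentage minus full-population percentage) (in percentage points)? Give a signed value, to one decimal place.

Nonresponse fraction = 1 − 0.58 = 0.42.
Bias = (nonresponse fraction) × (respondent percentage − nonrespondent percentage)
     = 0.42 × (49.9 − 44.2) = 0.42 × 5.7 = 2.394.

+2.4 percentage points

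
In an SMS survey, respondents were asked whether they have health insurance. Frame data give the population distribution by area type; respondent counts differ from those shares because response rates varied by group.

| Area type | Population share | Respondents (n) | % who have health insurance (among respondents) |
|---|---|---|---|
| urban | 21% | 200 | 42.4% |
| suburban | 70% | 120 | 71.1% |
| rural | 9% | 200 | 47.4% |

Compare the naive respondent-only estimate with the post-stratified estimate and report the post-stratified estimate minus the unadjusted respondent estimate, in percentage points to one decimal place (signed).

+12.0 percentage points

Naive respondent-only estimate (weights = respondent counts):
  (200/520)×42.4 + (120/520)×71.1 + (200/520)×47.4 = 50.9462%
Post-stratified estimate weights by population shares:
  0.21×42.4 + 0.7×71.1 + 0.09×47.4 = 62.94%
Difference = 62.94 − 50.9462 = 11.9938 pp.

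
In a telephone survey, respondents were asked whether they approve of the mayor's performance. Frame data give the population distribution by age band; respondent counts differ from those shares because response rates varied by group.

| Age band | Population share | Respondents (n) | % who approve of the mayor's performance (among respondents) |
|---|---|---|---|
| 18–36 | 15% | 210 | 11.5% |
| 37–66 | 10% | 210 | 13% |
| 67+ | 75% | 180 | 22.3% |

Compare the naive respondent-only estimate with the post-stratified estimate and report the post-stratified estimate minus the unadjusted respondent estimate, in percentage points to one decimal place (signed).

Unadjusted (pooled respondent) estimate weights by respondent counts:
  (210/600)×11.5 + (210/600)×13 + (180/600)×22.3 = 15.265%
Post-stratified estimate weights by population shares:
  0.15×11.5 + 0.1×13 + 0.75×22.3 = 19.75%
Difference = 19.75 − 15.265 = 4.485 pp.

+4.5 percentage points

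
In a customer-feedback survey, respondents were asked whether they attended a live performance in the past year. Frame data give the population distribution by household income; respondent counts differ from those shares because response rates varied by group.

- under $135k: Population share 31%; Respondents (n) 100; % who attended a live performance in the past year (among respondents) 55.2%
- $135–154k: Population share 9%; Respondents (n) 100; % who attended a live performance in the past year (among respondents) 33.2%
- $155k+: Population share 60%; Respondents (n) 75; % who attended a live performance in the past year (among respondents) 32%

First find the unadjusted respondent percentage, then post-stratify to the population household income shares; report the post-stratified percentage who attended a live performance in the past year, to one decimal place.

39.3%

Unadjusted (pooled respondent) estimate weights by respondent counts:
  (100/275)×55.2 + (100/275)×33.2 + (75/275)×32 = 40.8727%
Post-stratified estimate weights by population shares:
  0.31×55.2 + 0.09×33.2 + 0.6×32 = 39.3%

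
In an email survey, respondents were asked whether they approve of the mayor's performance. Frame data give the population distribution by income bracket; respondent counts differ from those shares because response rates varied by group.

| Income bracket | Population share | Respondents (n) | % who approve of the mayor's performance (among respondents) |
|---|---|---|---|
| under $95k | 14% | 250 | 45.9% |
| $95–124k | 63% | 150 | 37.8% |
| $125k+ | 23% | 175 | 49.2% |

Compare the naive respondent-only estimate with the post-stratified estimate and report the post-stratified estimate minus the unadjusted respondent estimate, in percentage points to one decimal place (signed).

-3.2 percentage points

Naive respondent-only estimate (weights = respondent counts):
  (250/575)×45.9 + (150/575)×37.8 + (175/575)×49.2 = 44.7913%
Post-stratified estimate weights by population shares:
  0.14×45.9 + 0.63×37.8 + 0.23×49.2 = 41.556%
Difference = 41.556 − 44.7913 = -3.2353 pp.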